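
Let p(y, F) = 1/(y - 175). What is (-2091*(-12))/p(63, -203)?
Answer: -2810304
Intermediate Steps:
p(y, F) = 1/(-175 + y)
(-2091*(-12))/p(63, -203) = (-2091*(-12))/(1/(-175 + 63)) = 25092/(1/(-112)) = 25092/(-1/112) = 25092*(-112) = -2810304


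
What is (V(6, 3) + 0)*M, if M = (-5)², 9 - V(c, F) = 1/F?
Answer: 650/3 ≈ 216.67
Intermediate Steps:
V(c, F) = 9 - 1/F
M = 25
(V(6, 3) + 0)*M = ((9 - 1/3) + 0)*25 = ((9 - 1*⅓) + 0)*25 = ((9 - ⅓) + 0)*25 = (26/3 + 0)*25 = (26/3)*25 = 650/3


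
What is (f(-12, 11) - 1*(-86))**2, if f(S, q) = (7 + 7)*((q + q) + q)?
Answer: 300304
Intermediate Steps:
f(S, q) = 42*q (f(S, q) = 14*(2*q + q) = 14*(3*q) = 42*q)
(f(-12, 11) - 1*(-86))**2 = (42*11 - 1*(-86))**2 = (462 + 86)**2 = 548**2 = 300304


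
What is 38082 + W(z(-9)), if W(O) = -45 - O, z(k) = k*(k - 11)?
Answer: 37857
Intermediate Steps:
z(k) = k*(-11 + k)
38082 + W(z(-9)) = 38082 + (-45 - (-9)*(-11 - 9)) = 38082 + (-45 - (-9)*(-20)) = 38082 + (-45 - 1*180) = 38082 + (-45 - 180) = 38082 - 225 = 37857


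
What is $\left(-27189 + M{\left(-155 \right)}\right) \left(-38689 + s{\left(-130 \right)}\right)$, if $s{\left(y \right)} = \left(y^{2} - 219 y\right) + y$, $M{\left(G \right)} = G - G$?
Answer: $-178115139$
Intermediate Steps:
$M{\left(G \right)} = 0$
$s{\left(y \right)} = y^{2} - 218 y$
$\left(-27189 + M{\left(-155 \right)}\right) \left(-38689 + s{\left(-130 \right)}\right) = \left(-27189 + 0\right) \left(-38689 - 130 \left(-218 - 130\right)\right) = - 27189 \left(-38689 - -45240\right) = - 27189 \left(-38689 + 45240\right) = \left(-27189\right) 6551 = -178115139$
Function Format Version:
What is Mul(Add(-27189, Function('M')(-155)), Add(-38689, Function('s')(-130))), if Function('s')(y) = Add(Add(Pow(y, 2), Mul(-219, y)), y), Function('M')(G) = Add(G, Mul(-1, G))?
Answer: -178115139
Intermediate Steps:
Function('M')(G) = 0
Function('s')(y) = Add(Pow(y, 2), Mul(-218, y))
Mul(Add(-27189, Function('M')(-155)), Add(-38689, Function('s')(-130))) = Mul(Add(-27189, 0), Add(-38689, Mul(-130, Add(-218, -130)))) = Mul(-27189, Add(-38689, Mul(-130, -348))) = Mul(-27189, Add(-38689, 45240)) = Mul(-27189, 6551) = -178115139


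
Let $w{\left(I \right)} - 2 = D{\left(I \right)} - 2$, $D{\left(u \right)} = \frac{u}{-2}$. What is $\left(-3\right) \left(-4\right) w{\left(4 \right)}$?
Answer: $-24$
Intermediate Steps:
$D{\left(u \right)} = - \frac{u}{2}$ ($D{\left(u \right)} = u \left(- \frac{1}{2}\right) = - \frac{u}{2}$)
$w{\left(I \right)} = - \frac{I}{2}$ ($w{\left(I \right)} = 2 - \left(2 + \frac{I}{2}\right) = - \frac{I}{2}$)
$\left(-3\right) \left(-4\right) w{\left(4 \right)} = \left(-3\right) \left(-4\right) \left(\left(- \frac{1}{2}\right) 4\right) = 12 \left(-2\right) = -24$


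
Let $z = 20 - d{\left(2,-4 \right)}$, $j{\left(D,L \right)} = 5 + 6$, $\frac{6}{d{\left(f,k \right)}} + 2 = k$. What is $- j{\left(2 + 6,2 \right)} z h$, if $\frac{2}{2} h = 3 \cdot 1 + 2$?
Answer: $-1155$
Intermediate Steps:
$d{\left(f,k \right)} = \frac{6}{-2 + k}$
$j{\left(D,L \right)} = 11$
$h = 5$ ($h = 3 \cdot 1 + 2 = 3 + 2 = 5$)
$z = 21$ ($z = 20 - \frac{6}{-2 - 4} = 20 - \frac{6}{-6} = 20 - 6 \left(- \frac{1}{6}\right) = 20 - -1 = 20 + 1 = 21$)
$- j{\left(2 + 6,2 \right)} z h = \left(-1\right) 11 \cdot 21 \cdot 5 = \left(-11\right) 21 \cdot 5 = \left(-231\right) 5 = -1155$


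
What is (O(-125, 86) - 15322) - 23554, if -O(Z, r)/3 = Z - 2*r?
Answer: -37985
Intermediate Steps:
O(Z, r) = -3*Z + 6*r (O(Z, r) = -3*(Z - 2*r) = -3*Z + 6*r)
(O(-125, 86) - 15322) - 23554 = ((-3*(-125) + 6*86) - 15322) - 23554 = ((375 + 516) - 15322) - 23554 = (891 - 15322) - 23554 = -14431 - 23554 = -37985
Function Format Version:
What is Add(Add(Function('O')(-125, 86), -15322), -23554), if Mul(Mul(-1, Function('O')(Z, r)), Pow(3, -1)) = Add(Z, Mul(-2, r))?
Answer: -37985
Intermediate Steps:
Function('O')(Z, r) = Add(Mul(-3, Z), Mul(6, r)) (Function('O')(Z, r) = Mul(-3, Add(Z, Mul(-2, r))) = Add(Mul(-3, Z), Mul(6, r)))
Add(Add(Function('O')(-125, 86), -15322), -23554) = Add(Add(Add(Mul(-3, -125), Mul(6, 86)), -15322), -23554) = Add(Add(Add(375, 516), -15322), -23554) = Add(Add(891, -15322), -23554) = Add(-14431, -23554) = -37985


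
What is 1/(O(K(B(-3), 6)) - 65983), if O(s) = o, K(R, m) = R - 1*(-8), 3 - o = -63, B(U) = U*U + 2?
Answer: -1/65917 ≈ -1.5171e-5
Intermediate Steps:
B(U) = 2 + U² (B(U) = U² + 2 = 2 + U²)
o = 66 (o = 3 - 1*(-63) = 3 + 63 = 66)
K(R, m) = 8 + R (K(R, m) = R + 8 = 8 + R)
O(s) = 66
1/(O(K(B(-3), 6)) - 65983) = 1/(66 - 65983) = 1/(-65917) = -1/65917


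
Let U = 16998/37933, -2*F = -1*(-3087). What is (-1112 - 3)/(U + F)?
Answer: 16918118/23413035 ≈ 0.72259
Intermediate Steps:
F = -3087/2 (F = -(-1)*(-3087)/2 = -1/2*3087 = -3087/2 ≈ -1543.5)
U = 16998/37933 (U = 16998*(1/37933) = 16998/37933 ≈ 0.44811)
(-1112 - 3)/(U + F) = (-1112 - 3)/(16998/37933 - 3087/2) = -1115/(-117065175/75866) = -1115*(-75866/117065175) = 16918118/23413035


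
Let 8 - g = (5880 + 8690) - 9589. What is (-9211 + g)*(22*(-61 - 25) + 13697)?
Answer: -167442120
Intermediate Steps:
g = -4973 (g = 8 - ((5880 + 8690) - 9589) = 8 - (14570 - 9589) = 8 - 1*4981 = 8 - 4981 = -4973)
(-9211 + g)*(22*(-61 - 25) + 13697) = (-9211 - 4973)*(22*(-61 - 25) + 13697) = -14184*(22*(-86) + 13697) = -14184*(-1892 + 13697) = -14184*11805 = -167442120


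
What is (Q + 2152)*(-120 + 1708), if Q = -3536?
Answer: -2197792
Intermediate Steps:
(Q + 2152)*(-120 + 1708) = (-3536 + 2152)*(-120 + 1708) = -1384*1588 = -2197792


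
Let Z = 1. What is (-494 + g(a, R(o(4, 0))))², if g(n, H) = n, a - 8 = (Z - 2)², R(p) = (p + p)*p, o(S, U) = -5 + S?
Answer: 235225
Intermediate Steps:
R(p) = 2*p² (R(p) = (2*p)*p = 2*p²)
a = 9 (a = 8 + (1 - 2)² = 8 + (-1)² = 8 + 1 = 9)
(-494 + g(a, R(o(4, 0))))² = (-494 + 9)² = (-485)² = 235225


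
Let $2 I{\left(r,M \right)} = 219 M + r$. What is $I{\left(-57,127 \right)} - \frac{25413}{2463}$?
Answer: $\frac{11385367}{821} \approx 13868.0$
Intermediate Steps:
$I{\left(r,M \right)} = \frac{r}{2} + \frac{219 M}{2}$ ($I{\left(r,M \right)} = \frac{219 M + r}{2} = \frac{r + 219 M}{2} = \frac{r}{2} + \frac{219 M}{2}$)
$I{\left(-57,127 \right)} - \frac{25413}{2463} = \left(\frac{1}{2} \left(-57\right) + \frac{219}{2} \cdot 127\right) - \frac{25413}{2463} = \left(- \frac{57}{2} + \frac{27813}{2}\right) - \frac{8471}{821} = 13878 - \frac{8471}{821} = \frac{11385367}{821}$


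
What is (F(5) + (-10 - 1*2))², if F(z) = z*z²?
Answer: 12769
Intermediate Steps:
F(z) = z³
(F(5) + (-10 - 1*2))² = (5³ + (-10 - 1*2))² = (125 + (-10 - 2))² = (125 - 12)² = 113² = 12769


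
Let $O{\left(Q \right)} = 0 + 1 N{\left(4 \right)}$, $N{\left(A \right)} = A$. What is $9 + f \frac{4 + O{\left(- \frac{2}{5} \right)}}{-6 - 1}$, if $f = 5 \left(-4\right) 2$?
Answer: $\frac{383}{7} \approx 54.714$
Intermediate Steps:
$f = -40$ ($f = \left(-20\right) 2 = -40$)
$O{\left(Q \right)} = 4$ ($O{\left(Q \right)} = 0 + 1 \cdot 4 = 0 + 4 = 4$)
$9 + f \frac{4 + O{\left(- \frac{2}{5} \right)}}{-6 - 1} = 9 - 40 \frac{4 + 4}{-6 - 1} = 9 - 40 \frac{8}{-7} = 9 - 40 \cdot 8 \left(- \frac{1}{7}\right) = 9 - - \frac{320}{7} = 9 + \frac{320}{7} = \frac{383}{7}$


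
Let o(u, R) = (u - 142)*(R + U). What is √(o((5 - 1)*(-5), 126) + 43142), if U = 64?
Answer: √12362 ≈ 111.18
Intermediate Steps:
o(u, R) = (-142 + u)*(64 + R) (o(u, R) = (u - 142)*(R + 64) = (-142 + u)*(64 + R))
√(o((5 - 1)*(-5), 126) + 43142) = √((-9088 - 142*126 + 64*((5 - 1)*(-5)) + 126*((5 - 1)*(-5))) + 43142) = √((-9088 - 17892 + 64*(4*(-5)) + 126*(4*(-5))) + 43142) = √((-9088 - 17892 + 64*(-20) + 126*(-20)) + 43142) = √((-9088 - 17892 - 1280 - 2520) + 43142) = √(-30780 + 43142) = √12362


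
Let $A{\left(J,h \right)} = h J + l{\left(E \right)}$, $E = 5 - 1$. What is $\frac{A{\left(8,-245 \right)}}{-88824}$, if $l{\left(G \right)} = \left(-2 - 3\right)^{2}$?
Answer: $\frac{645}{29608} \approx 0.021785$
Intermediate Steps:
$E = 4$
$l{\left(G \right)} = 25$ ($l{\left(G \right)} = \left(-5\right)^{2} = 25$)
$A{\left(J,h \right)} = 25 + J h$ ($A{\left(J,h \right)} = h J + 25 = J h + 25 = 25 + J h$)
$\frac{A{\left(8,-245 \right)}}{-88824} = \frac{25 + 8 \left(-245\right)}{-88824} = \left(25 - 1960\right) \left(- \frac{1}{88824}\right) = \left(-1935\right) \left(- \frac{1}{88824}\right) = \frac{645}{29608}$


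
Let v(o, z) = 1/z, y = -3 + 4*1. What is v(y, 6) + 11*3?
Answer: 199/6 ≈ 33.167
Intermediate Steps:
y = 1 (y = -3 + 4 = 1)
v(y, 6) + 11*3 = 1/6 + 11*3 = ⅙ + 33 = 199/6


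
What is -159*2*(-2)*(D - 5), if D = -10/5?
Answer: -4452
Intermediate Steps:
D = -2 (D = -10*⅕ = -2)
-159*2*(-2)*(D - 5) = -159*2*(-2)*(-2 - 5) = -(-636)*(-7) = -159*28 = -4452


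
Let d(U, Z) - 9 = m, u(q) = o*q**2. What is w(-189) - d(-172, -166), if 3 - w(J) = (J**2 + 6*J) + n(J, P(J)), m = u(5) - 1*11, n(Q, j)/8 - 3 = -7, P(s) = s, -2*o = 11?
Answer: -68825/2 ≈ -34413.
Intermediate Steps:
o = -11/2 (o = -1/2*11 = -11/2 ≈ -5.5000)
n(Q, j) = -32 (n(Q, j) = 24 + 8*(-7) = 24 - 56 = -32)
u(q) = -11*q**2/2
m = -297/2 (m = -11/2*5**2 - 1*11 = -11/2*25 - 11 = -275/2 - 11 = -297/2 ≈ -148.50)
w(J) = 35 - J**2 - 6*J (w(J) = 3 - ((J**2 + 6*J) - 32) = 3 - (-32 + J**2 + 6*J) = 3 + (32 - J**2 - 6*J) = 35 - J**2 - 6*J)
d(U, Z) = -279/2 (d(U, Z) = 9 - 297/2 = -279/2)
w(-189) - d(-172, -166) = (35 - 1*(-189)**2 - 6*(-189)) - 1*(-279/2) = (35 - 1*35721 + 1134) + 279/2 = (35 - 35721 + 1134) + 279/2 = -34552 + 279/2 = -68825/2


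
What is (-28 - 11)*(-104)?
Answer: 4056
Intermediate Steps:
(-28 - 11)*(-104) = -39*(-104) = 4056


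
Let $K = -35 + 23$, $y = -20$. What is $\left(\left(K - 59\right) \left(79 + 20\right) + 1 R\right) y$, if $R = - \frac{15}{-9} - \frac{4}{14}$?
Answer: $\frac{2951600}{21} \approx 1.4055 \cdot 10^{5}$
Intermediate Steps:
$R = \frac{29}{21}$ ($R = \left(-15\right) \left(- \frac{1}{9}\right) - \frac{2}{7} = \frac{5}{3} - \frac{2}{7} = \frac{29}{21} \approx 1.381$)
$K = -12$
$\left(\left(K - 59\right) \left(79 + 20\right) + 1 R\right) y = \left(\left(-12 - 59\right) \left(79 + 20\right) + 1 \cdot \frac{29}{21}\right) \left(-20\right) = \left(\left(-71\right) 99 + \frac{29}{21}\right) \left(-20\right) = \left(-7029 + \frac{29}{21}\right) \left(-20\right) = \left(- \frac{147580}{21}\right) \left(-20\right) = \frac{2951600}{21}$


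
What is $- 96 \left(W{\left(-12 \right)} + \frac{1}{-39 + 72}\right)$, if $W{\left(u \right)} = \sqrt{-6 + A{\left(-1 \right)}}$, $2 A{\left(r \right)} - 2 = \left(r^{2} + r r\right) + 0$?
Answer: $- \frac{32}{11} - 192 i \approx -2.9091 - 192.0 i$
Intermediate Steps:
$A{\left(r \right)} = 1 + r^{2}$ ($A{\left(r \right)} = 1 + \frac{\left(r^{2} + r r\right) + 0}{2} = 1 + \frac{\left(r^{2} + r^{2}\right) + 0}{2} = 1 + \frac{2 r^{2} + 0}{2} = 1 + \frac{2 r^{2}}{2} = 1 + r^{2}$)
$W{\left(u \right)} = 2 i$ ($W{\left(u \right)} = \sqrt{-6 + \left(1 + \left(-1\right)^{2}\right)} = \sqrt{-6 + \left(1 + 1\right)} = \sqrt{-6 + 2} = \sqrt{-4} = 2 i$)
$- 96 \left(W{\left(-12 \right)} + \frac{1}{-39 + 72}\right) = - 96 \left(2 i + \frac{1}{-39 + 72}\right) = - 96 \left(2 i + \frac{1}{33}\right) = - 96 \left(\frac{1}{33} + 2 i\right) = - \frac{32}{11} - 192 i$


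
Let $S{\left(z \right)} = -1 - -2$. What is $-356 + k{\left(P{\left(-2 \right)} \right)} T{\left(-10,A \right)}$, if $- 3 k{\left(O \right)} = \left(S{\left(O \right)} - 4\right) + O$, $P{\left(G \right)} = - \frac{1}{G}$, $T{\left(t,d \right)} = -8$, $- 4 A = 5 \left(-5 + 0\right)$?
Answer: $- \frac{1088}{3} \approx -362.67$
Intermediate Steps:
$A = \frac{25}{4}$ ($A = - \frac{5 \left(-5 + 0\right)}{4} = - \frac{5 \left(-5\right)}{4} = \left(- \frac{1}{4}\right) \left(-25\right) = \frac{25}{4} \approx 6.25$)
$S{\left(z \right)} = 1$ ($S{\left(z \right)} = -1 + 2 = 1$)
$k{\left(O \right)} = 1 - \frac{O}{3}$ ($k{\left(O \right)} = - \frac{\left(1 - 4\right) + O}{3} = - \frac{-3 + O}{3} = 1 - \frac{O}{3}$)
$-356 + k{\left(P{\left(-2 \right)} \right)} T{\left(-10,A \right)} = -356 + \left(1 - \frac{\left(-1\right) \frac{1}{-2}}{3}\right) \left(-8\right) = -356 + \left(1 - \frac{\left(-1\right) \left(- \frac{1}{2}\right)}{3}\right) \left(-8\right) = -356 + \left(1 - \frac{1}{6}\right) \left(-8\right) = -356 + \frac{5}{6} \left(-8\right) = -356 - \frac{20}{3} = - \frac{1088}{3}$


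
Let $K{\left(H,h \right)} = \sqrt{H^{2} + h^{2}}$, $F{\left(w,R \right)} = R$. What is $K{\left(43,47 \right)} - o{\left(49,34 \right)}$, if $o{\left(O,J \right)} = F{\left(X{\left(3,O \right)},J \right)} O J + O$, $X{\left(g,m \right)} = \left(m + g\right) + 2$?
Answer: $-56693 + \sqrt{4058} \approx -56629.0$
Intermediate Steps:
$X{\left(g,m \right)} = 2 + g + m$ ($X{\left(g,m \right)} = \left(g + m\right) + 2 = 2 + g + m$)
$o{\left(O,J \right)} = O + O J^{2}$ ($o{\left(O,J \right)} = J O J + O = O J^{2} + O = O + O J^{2}$)
$K{\left(43,47 \right)} - o{\left(49,34 \right)} = \sqrt{43^{2} + 47^{2}} - 49 \left(1 + 34^{2}\right) = \sqrt{1849 + 2209} - 49 \left(1 + 1156\right) = \sqrt{4058} - 49 \cdot 1157 = \sqrt{4058} - 56693 = -56693 + \sqrt{4058}$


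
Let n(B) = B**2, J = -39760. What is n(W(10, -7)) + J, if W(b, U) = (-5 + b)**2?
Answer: -39135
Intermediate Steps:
n(W(10, -7)) + J = ((-5 + 10)**2)**2 - 39760 = (5**2)**2 - 39760 = 25**2 - 39760 = 625 - 39760 = -39135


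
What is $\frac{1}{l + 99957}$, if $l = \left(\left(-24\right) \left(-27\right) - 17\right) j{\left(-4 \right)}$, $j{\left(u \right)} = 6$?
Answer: $\frac{1}{103743} \approx 9.6392 \cdot 10^{-6}$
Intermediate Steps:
$l = 3786$ ($l = \left(\left(-24\right) \left(-27\right) - 17\right) 6 = \left(648 - 17\right) 6 = 631 \cdot 6 = 3786$)
$\frac{1}{l + 99957} = \frac{1}{3786 + 99957} = \frac{1}{103743}$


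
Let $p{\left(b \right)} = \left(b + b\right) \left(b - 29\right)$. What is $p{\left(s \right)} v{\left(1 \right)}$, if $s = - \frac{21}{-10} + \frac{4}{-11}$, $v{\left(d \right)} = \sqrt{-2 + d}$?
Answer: $- \frac{572809 i}{6050} \approx - 94.679 i$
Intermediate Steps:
$s = \frac{191}{110}$ ($s = \left(-21\right) \left(- \frac{1}{10}\right) + 4 \left(- \frac{1}{11}\right) = \frac{21}{10} - \frac{4}{11} = \frac{191}{110} \approx 1.7364$)
$p{\left(b \right)} = 2 b \left(-29 + b\right)$
$p{\left(s \right)} v{\left(1 \right)} = 2 \cdot \frac{191}{110} \left(-29 + \frac{191}{110}\right) \sqrt{-2 + 1} = 2 \cdot \frac{191}{110} \left(- \frac{2999}{110}\right) \sqrt{-1} = - \frac{572809 i}{6050}$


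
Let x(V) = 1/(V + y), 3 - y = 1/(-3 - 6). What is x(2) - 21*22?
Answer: -21243/46 ≈ -461.80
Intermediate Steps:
y = 28/9 (y = 3 - 1/(-3 - 6) = 3 - 1/(-9) = 3 - 1*(-⅑) = 3 + ⅑ = 28/9 ≈ 3.1111)
x(V) = 1/(28/9 + V) (x(V) = 1/(V + 28/9) = 1/(28/9 + V))
x(2) - 21*22 = 9/(28 + 9*2) - 21*22 = 9/(28 + 18) - 462 = 9/46 - 462 = -21243/46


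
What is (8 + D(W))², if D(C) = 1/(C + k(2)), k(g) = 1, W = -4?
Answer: 529/9 ≈ 58.778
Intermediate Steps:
D(C) = 1/(1 + C) (D(C) = 1/(C + 1) = 1/(1 + C))
(8 + D(W))² = (8 + 1/(1 - 4))² = (8 + 1/(-3))² = (8 - ⅓)² = (23/3)² = 529/9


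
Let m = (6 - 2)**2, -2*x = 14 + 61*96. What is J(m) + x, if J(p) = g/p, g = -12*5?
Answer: -11755/4 ≈ -2938.8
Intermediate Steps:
x = -2935 (x = -(14 + 61*96)/2 = -(14 + 5856)/2 = -1/2*5870 = -2935)
m = 16 (m = 4**2 = 16)
g = -60
J(p) = -60/p
J(m) + x = -60/16 - 2935 = -60*1/16 - 2935 = -15/4 - 2935 = -11755/4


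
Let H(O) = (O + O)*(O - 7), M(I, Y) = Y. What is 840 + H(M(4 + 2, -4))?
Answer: 928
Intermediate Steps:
H(O) = 2*O*(-7 + O) (H(O) = (2*O)*(-7 + O) = 2*O*(-7 + O))
840 + H(M(4 + 2, -4)) = 840 + 2*(-4)*(-7 - 4) = 840 + 2*(-4)*(-11) = 840 + 88 = 928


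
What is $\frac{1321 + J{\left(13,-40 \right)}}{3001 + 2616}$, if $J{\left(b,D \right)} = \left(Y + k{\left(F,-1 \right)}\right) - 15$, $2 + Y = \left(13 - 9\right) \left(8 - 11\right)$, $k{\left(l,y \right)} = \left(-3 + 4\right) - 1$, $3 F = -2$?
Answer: $\frac{1292}{5617} \approx 0.23002$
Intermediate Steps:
$F = - \frac{2}{3}$ ($F = \frac{1}{3} \left(-2\right) = - \frac{2}{3} \approx -0.66667$)
$k{\left(l,y \right)} = 0$ ($k{\left(l,y \right)} = 1 - 1 = 0$)
$Y = -14$ ($Y = -2 + \left(13 - 9\right) \left(8 - 11\right) = -2 + 4 \left(-3\right) = -2 - 12 = -14$)
$J{\left(b,D \right)} = -29$ ($J{\left(b,D \right)} = \left(-14 + 0\right) - 15 = -14 - 15 = -29$)
$\frac{1321 + J{\left(13,-40 \right)}}{3001 + 2616} = \frac{1321 - 29}{3001 + 2616} = \frac{1292}{5617}$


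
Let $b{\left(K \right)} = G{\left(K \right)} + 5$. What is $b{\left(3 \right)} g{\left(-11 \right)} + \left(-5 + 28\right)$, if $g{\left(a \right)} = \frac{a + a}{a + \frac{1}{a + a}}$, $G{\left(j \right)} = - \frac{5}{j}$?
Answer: $\frac{21607}{729} \approx 29.639$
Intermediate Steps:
$b{\left(K \right)} = 5 - \frac{5}{K}$ ($b{\left(K \right)} = - \frac{5}{K} + 5 = 5 - \frac{5}{K}$)
$g{\left(a \right)} = \frac{2 a}{a + \frac{1}{2 a}}$
$b{\left(3 \right)} g{\left(-11 \right)} + \left(-5 + 28\right) = \left(5 - \frac{5}{3}\right) \frac{4 \left(-11\right)^{2}}{1 + 2 \left(-11\right)^{2}} + \left(-5 + 28\right) = \left(5 - \frac{5}{3}\right) 4 \cdot 121 \frac{1}{1 + 2 \cdot 121} + 23 = \left(5 - \frac{5}{3}\right) 4 \cdot 121 \frac{1}{1 + 242} + 23 = \frac{10 \cdot 4 \cdot 121 \cdot \frac{1}{243}}{3} + 23 = \frac{10}{3} \cdot \frac{484}{243} + 23 = \frac{4840}{729} + 23 = \frac{21607}{729}$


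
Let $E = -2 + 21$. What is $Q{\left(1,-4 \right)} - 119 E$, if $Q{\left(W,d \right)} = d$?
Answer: $-2265$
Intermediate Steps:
$E = 19$
$Q{\left(1,-4 \right)} - 119 E = -4 - 2261 = -2265$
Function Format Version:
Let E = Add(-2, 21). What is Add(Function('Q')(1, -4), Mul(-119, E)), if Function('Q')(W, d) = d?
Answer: -2265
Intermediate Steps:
E = 19
Add(Function('Q')(1, -4), Mul(-119, E)) = Add(-4, Mul(-119, 19)) = Add(-4, -2261) = -2265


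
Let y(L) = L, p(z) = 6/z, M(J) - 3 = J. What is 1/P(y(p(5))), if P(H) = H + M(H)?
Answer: 5/27 ≈ 0.18519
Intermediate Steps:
M(J) = 3 + J
P(H) = 3 + 2*H (P(H) = H + (3 + H) = 3 + 2*H)
1/P(y(p(5))) = 1/(3 + 2*(6/5)) = 1/(3 + 12/5) = 1/(27/5) = 5/27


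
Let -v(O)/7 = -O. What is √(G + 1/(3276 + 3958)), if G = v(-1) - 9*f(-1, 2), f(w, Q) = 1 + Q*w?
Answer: √104668746/7234 ≈ 1.4143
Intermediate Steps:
v(O) = 7*O (v(O) = -(-7)*O = 7*O)
G = 2 (G = 7*(-1) - 9*(1 + 2*(-1)) = -7 - 9*(1 - 2) = -7 - 9*(-1) = -7 + 9 = 2)
√(G + 1/(3276 + 3958)) = √(2 + 1/(3276 + 3958)) = √(2 + 1/7234) = √(14469/7234) = √104668746/7234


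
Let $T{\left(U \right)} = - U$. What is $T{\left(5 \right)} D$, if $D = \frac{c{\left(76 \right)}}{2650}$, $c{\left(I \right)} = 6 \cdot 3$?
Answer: $- \frac{9}{265} \approx -0.033962$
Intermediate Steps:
$c{\left(I \right)} = 18$
$D = \frac{9}{1325}$ ($D = \frac{18}{2650} = 18 \cdot \frac{1}{2650} = \frac{9}{1325} \approx 0.0067925$)
$T{\left(5 \right)} D = \left(-1\right) 5 \cdot \frac{9}{1325} = \left(-5\right) \frac{9}{1325} = - \frac{9}{265}$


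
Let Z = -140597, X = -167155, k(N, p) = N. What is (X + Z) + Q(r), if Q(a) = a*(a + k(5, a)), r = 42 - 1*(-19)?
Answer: -303726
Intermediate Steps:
r = 61 (r = 42 + 19 = 61)
Q(a) = a*(5 + a) (Q(a) = a*(a + 5) = a*(5 + a))
(X + Z) + Q(r) = (-167155 - 140597) + 61*(5 + 61) = -307752 + 61*66 = -307752 + 4026 = -303726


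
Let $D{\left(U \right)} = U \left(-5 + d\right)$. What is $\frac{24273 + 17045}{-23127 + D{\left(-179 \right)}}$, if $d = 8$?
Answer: $- \frac{20659}{11832} \approx -1.746$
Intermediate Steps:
$D{\left(U \right)} = 3 U$ ($D{\left(U \right)} = U \left(-5 + 8\right) = U 3 = 3 U$)
$\frac{24273 + 17045}{-23127 + D{\left(-179 \right)}} = \frac{24273 + 17045}{-23127 + 3 \left(-179\right)} = \frac{41318}{-23127 - 537} = \frac{41318}{-23664} = 41318 \left(- \frac{1}{23664}\right) = - \frac{20659}{11832}$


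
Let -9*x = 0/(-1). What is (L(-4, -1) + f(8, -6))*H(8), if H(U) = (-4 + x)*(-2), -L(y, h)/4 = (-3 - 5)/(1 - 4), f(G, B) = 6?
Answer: -112/3 ≈ -37.333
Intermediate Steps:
x = 0 (x = -0/(-1) = -0*(-1) = -⅑*0 = 0)
L(y, h) = -32/3 (L(y, h) = -4*(-3 - 5)/(1 - 4) = -(-32)/(-3) = -(-32)*(-1)/3 = -4*8/3 = -32/3)
H(U) = 8 (H(U) = (-4 + 0)*(-2) = -4*(-2) = 8)
(L(-4, -1) + f(8, -6))*H(8) = (-32/3 + 6)*8 = -14/3*8 = -112/3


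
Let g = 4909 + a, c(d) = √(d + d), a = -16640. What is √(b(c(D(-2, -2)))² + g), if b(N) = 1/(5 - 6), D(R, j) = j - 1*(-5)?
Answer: I*√11730 ≈ 108.31*I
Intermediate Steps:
D(R, j) = 5 + j (D(R, j) = j + 5 = 5 + j)
c(d) = √2*√d (c(d) = √(2*d) = √2*√d)
g = -11731 (g = 4909 - 16640 = -11731)
b(N) = -1 (b(N) = 1/(-1) = -1)
√(b(c(D(-2, -2)))² + g) = √((-1)² - 11731) = √(1 - 11731) = √(-11730) = I*√11730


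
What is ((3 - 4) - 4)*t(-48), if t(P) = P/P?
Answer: -5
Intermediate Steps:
t(P) = 1
((3 - 4) - 4)*t(-48) = ((3 - 4) - 4)*1 = (-1 - 4)*1 = -5*1 = -5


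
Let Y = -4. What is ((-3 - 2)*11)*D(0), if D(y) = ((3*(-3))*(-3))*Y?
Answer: 5940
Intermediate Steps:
D(y) = -108 (D(y) = ((3*(-3))*(-3))*(-4) = -9*(-3)*(-4) = 27*(-4) = -108)
((-3 - 2)*11)*D(0) = ((-3 - 2)*11)*(-108) = -5*11*(-108) = -55*(-108) = 5940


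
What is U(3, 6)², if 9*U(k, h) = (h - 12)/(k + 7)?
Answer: 1/225 ≈ 0.0044444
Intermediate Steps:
U(k, h) = (-12 + h)/(9*(7 + k)) (U(k, h) = ((h - 12)/(k + 7))/9 = ((-12 + h)/(7 + k))/9 = (-12 + h)/(9*(7 + k)))
U(3, 6)² = ((-12 + 6)/(9*(7 + 3)))² = ((⅑)*(-6)/10)² = ((⅑)*(⅒)*(-6))² = (-1/15)² = 1/225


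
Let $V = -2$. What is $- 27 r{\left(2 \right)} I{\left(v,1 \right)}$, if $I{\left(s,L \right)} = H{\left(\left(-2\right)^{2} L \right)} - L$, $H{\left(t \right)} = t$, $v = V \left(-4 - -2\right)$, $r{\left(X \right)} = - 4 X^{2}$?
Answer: $1296$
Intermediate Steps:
$v = 4$ ($v = - 2 \left(-4 - -2\right) = - 2 \left(-4 + 2\right) = \left(-2\right) \left(-2\right) = 4$)
$I{\left(s,L \right)} = 3 L$ ($I{\left(s,L \right)} = \left(-2\right)^{2} L - L = 4 L - L = 3 L$)
$- 27 r{\left(2 \right)} I{\left(v,1 \right)} = - 27 \left(- 4 \cdot 2^{2}\right) 3 \cdot 1 = - 27 \left(\left(-4\right) 4\right) 3 = \left(-27\right) \left(-16\right) 3 = 432 \cdot 3 = 1296$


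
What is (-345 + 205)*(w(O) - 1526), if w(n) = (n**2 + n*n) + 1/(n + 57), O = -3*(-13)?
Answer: -5093795/24 ≈ -2.1224e+5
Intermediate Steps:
O = 39
w(n) = 1/(57 + n) + 2*n**2 (w(n) = (n**2 + n**2) + 1/(57 + n) = 2*n**2 + 1/(57 + n) = 1/(57 + n) + 2*n**2)
(-345 + 205)*(w(O) - 1526) = (-345 + 205)*((1 + 2*39**3 + 114*39**2)/(57 + 39) - 1526) = -140*((1 + 2*59319 + 114*1521)/96 - 1526) = -140*((1 + 118638 + 173394)/96 - 1526) = -140*((1/96)*292033 - 1526) = -140*(292033/96 - 1526) = -140*145537/96 = -5093795/24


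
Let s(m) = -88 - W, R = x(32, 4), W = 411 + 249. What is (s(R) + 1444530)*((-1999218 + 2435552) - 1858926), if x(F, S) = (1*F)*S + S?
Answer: -2053912722944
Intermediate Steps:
W = 660
x(F, S) = S + F*S (x(F, S) = F*S + S = S + F*S)
R = 132 (R = 4*(1 + 32) = 4*33 = 132)
s(m) = -748 (s(m) = -88 - 1*660 = -88 - 660 = -748)
(s(R) + 1444530)*((-1999218 + 2435552) - 1858926) = (-748 + 1444530)*((-1999218 + 2435552) - 1858926) = 1443782*(436334 - 1858926) = 1443782*(-1422592) = -2053912722944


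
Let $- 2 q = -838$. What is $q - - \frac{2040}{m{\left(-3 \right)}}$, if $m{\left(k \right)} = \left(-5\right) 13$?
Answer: $\frac{5039}{13} \approx 387.62$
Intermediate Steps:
$m{\left(k \right)} = -65$
$q = 419$ ($q = \left(- \frac{1}{2}\right) \left(-838\right) = 419$)
$q - - \frac{2040}{m{\left(-3 \right)}} = 419 - - \frac{2040}{-65} = 419 - \left(-2040\right) \left(- \frac{1}{65}\right) = 419 - \frac{408}{13} = \frac{5039}{13}$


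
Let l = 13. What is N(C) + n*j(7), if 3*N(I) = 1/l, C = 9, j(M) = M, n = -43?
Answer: -11738/39 ≈ -300.97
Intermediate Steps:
N(I) = 1/39 (N(I) = (1/3)/13 = (1/3)*(1/13) = 1/39)
N(C) + n*j(7) = 1/39 - 43*7 = 1/39 - 301 = -11738/39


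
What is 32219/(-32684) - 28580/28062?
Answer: -919119149/458589204 ≈ -2.0042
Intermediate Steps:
32219/(-32684) - 28580/28062 = 32219*(-1/32684) - 28580*1/28062 = -32219/32684 - 14290/14031 = -919119149/458589204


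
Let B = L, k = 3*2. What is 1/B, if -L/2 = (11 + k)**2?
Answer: -1/578 ≈ -0.0017301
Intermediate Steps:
k = 6
L = -578 (L = -2*(11 + 6)**2 = -2*17**2 = -2*289 = -578)
B = -578
1/B = 1/(-578) = -1/578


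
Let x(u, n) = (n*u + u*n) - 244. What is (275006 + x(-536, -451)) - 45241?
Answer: 712993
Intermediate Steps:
x(u, n) = -244 + 2*n*u (x(u, n) = (n*u + n*u) - 244 = 2*n*u - 244 = -244 + 2*n*u)
(275006 + x(-536, -451)) - 45241 = (275006 + (-244 + 2*(-451)*(-536))) - 45241 = (275006 + (-244 + 483472)) - 45241 = (275006 + 483228) - 45241 = 758234 - 45241 = 712993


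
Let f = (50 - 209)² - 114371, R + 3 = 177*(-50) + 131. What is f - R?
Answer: -80368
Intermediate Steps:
R = -8722 (R = -3 + (177*(-50) + 131) = -3 + (-8850 + 131) = -3 - 8719 = -8722)
f = -89090 (f = (-159)² - 114371 = 25281 - 114371 = -89090)
f - R = -89090 - 1*(-8722) = -89090 + 8722 = -80368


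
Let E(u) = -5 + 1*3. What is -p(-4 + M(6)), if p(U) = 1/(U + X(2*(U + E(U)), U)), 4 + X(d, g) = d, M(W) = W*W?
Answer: -1/88 ≈ -0.011364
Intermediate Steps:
E(u) = -2 (E(u) = -5 + 3 = -2)
M(W) = W²
X(d, g) = -4 + d
p(U) = 1/(-8 + 3*U) (p(U) = 1/(U + (-4 + 2*(U - 2))) = 1/(U + (-4 + 2*(-2 + U))) = 1/(U + (-4 + (-4 + 2*U))) = 1/(U + (-8 + 2*U)) = 1/(-8 + 3*U))
-p(-4 + M(6)) = -1/(-8 + 3*(-4 + 6²)) = -1/(-8 + 3*(-4 + 36)) = -1/(-8 + 3*32) = -1/(-8 + 96) = -1/88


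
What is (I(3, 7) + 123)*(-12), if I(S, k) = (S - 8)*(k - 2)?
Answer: -1176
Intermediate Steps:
I(S, k) = (-8 + S)*(-2 + k)
(I(3, 7) + 123)*(-12) = ((16 - 8*7 - 2*3 + 3*7) + 123)*(-12) = ((16 - 56 - 6 + 21) + 123)*(-12) = (-25 + 123)*(-12) = 98*(-12) = -1176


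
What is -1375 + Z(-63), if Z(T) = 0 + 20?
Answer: -1355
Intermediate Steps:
Z(T) = 20
-1375 + Z(-63) = -1375 + 20 = -1355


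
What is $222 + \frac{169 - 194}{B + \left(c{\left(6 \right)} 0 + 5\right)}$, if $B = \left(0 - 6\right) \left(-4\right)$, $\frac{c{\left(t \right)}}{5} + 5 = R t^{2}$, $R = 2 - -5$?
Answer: $\frac{6413}{29} \approx 221.14$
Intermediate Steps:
$R = 7$ ($R = 2 + 5 = 7$)
$c{\left(t \right)} = -25 + 35 t^{2}$ ($c{\left(t \right)} = -25 + 5 \cdot 7 t^{2} = -25 + 35 t^{2}$)
$B = 24$ ($B = \left(-6\right) \left(-4\right) = 24$)
$222 + \frac{169 - 194}{B + \left(c{\left(6 \right)} 0 + 5\right)} = 222 + \frac{169 - 194}{24 + \left(\left(-25 + 35 \cdot 6^{2}\right) 0 + 5\right)} = 222 - \frac{25}{24 + \left(\left(-25 + 35 \cdot 36\right) 0 + 5\right)} = 222 - \frac{25}{24 + \left(\left(-25 + 1260\right) 0 + 5\right)} = 222 - \frac{25}{24 + \left(1235 \cdot 0 + 5\right)} = 222 - \frac{25}{24 + \left(0 + 5\right)} = 222 - \frac{25}{24 + 5} = 222 - \frac{25}{29} = \frac{6413}{29}$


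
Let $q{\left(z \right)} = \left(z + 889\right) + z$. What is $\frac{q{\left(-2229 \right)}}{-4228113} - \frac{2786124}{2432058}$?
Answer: $- \frac{1961894514835}{1713836007759} \approx -1.1447$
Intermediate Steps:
$q{\left(z \right)} = 889 + 2 z$ ($q{\left(z \right)} = \left(889 + z\right) + z = 889 + 2 z$)
$\frac{q{\left(-2229 \right)}}{-4228113} - \frac{2786124}{2432058} = \frac{889 + 2 \left(-2229\right)}{-4228113} - \frac{2786124}{2432058} = \left(889 - 4458\right) \left(- \frac{1}{4228113}\right) - \frac{464354}{405343} = \left(-3569\right) \left(- \frac{1}{4228113}\right) - \frac{464354}{405343} = \frac{3569}{4228113} - \frac{464354}{405343} = - \frac{1961894514835}{1713836007759}$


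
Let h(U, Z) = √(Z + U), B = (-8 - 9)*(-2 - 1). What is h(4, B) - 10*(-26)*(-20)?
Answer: -5200 + √55 ≈ -5192.6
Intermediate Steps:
B = 51 (B = -17*(-3) = 51)
h(U, Z) = √(U + Z)
h(4, B) - 10*(-26)*(-20) = √(4 + 51) - 10*(-26)*(-20) = √55 + 260*(-20) = √55 - 5200 = -5200 + √55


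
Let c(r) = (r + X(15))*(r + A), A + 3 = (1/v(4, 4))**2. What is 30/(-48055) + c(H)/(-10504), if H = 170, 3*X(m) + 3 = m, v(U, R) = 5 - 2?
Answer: -104821978/37857729 ≈ -2.7688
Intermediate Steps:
v(U, R) = 3
X(m) = -1 + m/3
A = -26/9 (A = -3 + (1/3)**2 = -3 + 1/9 = -26/9 ≈ -2.8889)
c(r) = (4 + r)*(-26/9 + r) (c(r) = (r + (-1 + (1/3)*15))*(r - 26/9) = (r + (-1 + 5))*(-26/9 + r) = (r + 4)*(-26/9 + r) = (4 + r)*(-26/9 + r))
30/(-48055) + c(H)/(-10504) = 30/(-48055) + (-104/9 + 170**2 + (10/9)*170)/(-10504) = 30*(-1/48055) + (-104/9 + 28900 + 1700/9)*(-1/10504) = -6/9611 + (87232/3)*(-1/10504) = -6/9611 - 10904/3939 = -104821978/37857729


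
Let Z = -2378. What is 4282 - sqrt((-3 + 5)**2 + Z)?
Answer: 4282 - I*sqrt(2374) ≈ 4282.0 - 48.724*I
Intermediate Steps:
4282 - sqrt((-3 + 5)**2 + Z) = 4282 - sqrt((-3 + 5)**2 - 2378) = 4282 - sqrt(2**2 - 2378) = 4282 - sqrt(4 - 2378) = 4282 - sqrt(-2374) = 4282 - I*sqrt(2374)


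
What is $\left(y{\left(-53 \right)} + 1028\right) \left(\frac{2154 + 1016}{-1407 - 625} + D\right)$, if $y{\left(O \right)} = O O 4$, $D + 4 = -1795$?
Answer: $- \frac{2804422677}{127} \approx -2.2082 \cdot 10^{7}$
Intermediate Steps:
$D = -1799$ ($D = -4 - 1795 = -1799$)
$y{\left(O \right)} = 4 O^{2}$ ($y{\left(O \right)} = O^{2} \cdot 4 = 4 O^{2}$)
$\left(y{\left(-53 \right)} + 1028\right) \left(\frac{2154 + 1016}{-1407 - 625} + D\right) = \left(4 \left(-53\right)^{2} + 1028\right) \left(\frac{2154 + 1016}{-1407 - 625} - 1799\right) = \left(4 \cdot 2809 + 1028\right) \left(\frac{3170}{-2032} - 1799\right) = \left(11236 + 1028\right) \left(3170 \left(- \frac{1}{2032}\right) - 1799\right) = 12264 \left(- \frac{1585}{1016} - 1799\right) = 12264 \left(- \frac{1829369}{1016}\right) = - \frac{2804422677}{127}$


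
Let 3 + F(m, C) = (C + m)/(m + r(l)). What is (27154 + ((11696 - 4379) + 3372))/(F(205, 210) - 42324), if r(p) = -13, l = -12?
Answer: -7265856/8126369 ≈ -0.89411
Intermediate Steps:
F(m, C) = -3 + (C + m)/(-13 + m) (F(m, C) = -3 + (C + m)/(m - 13) = -3 + (C + m)/(-13 + m))
(27154 + ((11696 - 4379) + 3372))/(F(205, 210) - 42324) = (27154 + ((11696 - 4379) + 3372))/((39 + 210 - 2*205)/(-13 + 205) - 42324) = (27154 + (7317 + 3372))/((39 + 210 - 410)/192 - 42324) = (27154 + 10689)/((1/192)*(-161) - 42324) = 37843/(-161/192 - 42324) = 37843/(-8126369/192) = 37843*(-192/8126369) = -7265856/8126369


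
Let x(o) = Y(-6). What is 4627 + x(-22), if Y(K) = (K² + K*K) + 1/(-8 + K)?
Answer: 65785/14 ≈ 4698.9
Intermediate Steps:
Y(K) = 1/(-8 + K) + 2*K² (Y(K) = (K² + K²) + 1/(-8 + K) = 2*K² + 1/(-8 + K) = 1/(-8 + K) + 2*K²)
x(o) = 1007/14 (x(o) = (1 - 16*(-6)² + 2*(-6)³)/(-8 - 6) = (1 - 16*36 + 2*(-216))/(-14) = -(1 - 576 - 432)/14 = -1/14*(-1007) = 1007/14)
4627 + x(-22) = 4627 + 1007/14 = 65785/14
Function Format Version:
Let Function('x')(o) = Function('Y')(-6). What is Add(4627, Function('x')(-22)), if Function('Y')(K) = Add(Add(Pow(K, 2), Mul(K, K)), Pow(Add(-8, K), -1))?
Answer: Rational(65785, 14) ≈ 4698.9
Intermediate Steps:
Function('Y')(K) = Add(Pow(Add(-8, K), -1), Mul(2, Pow(K, 2))) (Function('Y')(K) = Add(Add(Pow(K, 2), Pow(K, 2)), Pow(Add(-8, K), -1)) = Add(Mul(2, Pow(K, 2)), Pow(Add(-8, K), -1)) = Add(Pow(Add(-8, K), -1), Mul(2, Pow(K, 2))))
Function('x')(o) = Rational(1007, 14) (Function('x')(o) = Mul(Pow(Add(-8, -6), -1), Add(1, Mul(-16, Pow(-6, 2)), Mul(2, Pow(-6, 3)))) = Mul(Pow(-14, -1), Add(1, Mul(-16, 36), Mul(2, -216))) = Mul(Rational(-1, 14), Add(1, -576, -432)) = Mul(Rational(-1, 14), -1007) = Rational(1007, 14))
Add(4627, Function('x')(-22)) = Add(4627, Rational(1007, 14)) = Rational(65785, 14)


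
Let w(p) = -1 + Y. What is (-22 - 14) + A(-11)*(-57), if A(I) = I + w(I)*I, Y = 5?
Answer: 3099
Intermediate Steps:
w(p) = 4 (w(p) = -1 + 5 = 4)
A(I) = 5*I (A(I) = I + 4*I = 5*I)
(-22 - 14) + A(-11)*(-57) = (-22 - 14) + (5*(-11))*(-57) = -36 - 55*(-57) = -36 + 3135 = 3099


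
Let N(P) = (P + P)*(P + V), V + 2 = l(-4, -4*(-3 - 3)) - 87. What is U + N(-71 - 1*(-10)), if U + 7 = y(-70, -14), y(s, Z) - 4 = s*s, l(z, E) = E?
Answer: 20269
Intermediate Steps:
V = -65 (V = -2 + (-4*(-3 - 3) - 87) = -2 + (-4*(-6) - 87) = -2 + (24 - 87) = -2 - 63 = -65)
N(P) = 2*P*(-65 + P) (N(P) = (P + P)*(P - 65) = (2*P)*(-65 + P) = 2*P*(-65 + P))
y(s, Z) = 4 + s**2 (y(s, Z) = 4 + s*s = 4 + s**2)
U = 4897 (U = -7 + (4 + (-70)**2) = -7 + (4 + 4900) = -7 + 4904 = 4897)
U + N(-71 - 1*(-10)) = 4897 + 2*(-71 - 1*(-10))*(-65 + (-71 - 1*(-10))) = 4897 + 2*(-71 + 10)*(-65 + (-71 + 10)) = 4897 + 2*(-61)*(-65 - 61) = 4897 + 2*(-61)*(-126) = 4897 + 15372 = 20269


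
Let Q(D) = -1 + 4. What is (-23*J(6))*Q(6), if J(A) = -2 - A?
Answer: 552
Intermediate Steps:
Q(D) = 3
(-23*J(6))*Q(6) = -23*(-2 - 1*6)*3 = -23*(-2 - 6)*3 = -23*(-8)*3 = 184*3 = 552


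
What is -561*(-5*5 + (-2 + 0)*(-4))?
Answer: 9537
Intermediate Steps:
-561*(-5*5 + (-2 + 0)*(-4)) = -561*(-25 - 2*(-4)) = -561*(-25 + 8) = -561*(-17) = 9537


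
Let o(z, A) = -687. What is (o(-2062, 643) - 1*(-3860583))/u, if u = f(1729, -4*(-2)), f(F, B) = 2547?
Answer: 1286632/849 ≈ 1515.5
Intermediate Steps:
u = 2547
(o(-2062, 643) - 1*(-3860583))/u = (-687 - 1*(-3860583))/2547 = (-687 + 3860583)*(1/2547) = 3859896*(1/2547) = 1286632/849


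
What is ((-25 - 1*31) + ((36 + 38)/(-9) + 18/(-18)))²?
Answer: 344569/81 ≈ 4253.9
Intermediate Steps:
((-25 - 1*31) + ((36 + 38)/(-9) + 18/(-18)))² = ((-25 - 31) + (74*(-⅑) + 18*(-1/18)))² = (-56 + (-74/9 - 1))² = (-56 - 83/9)² = (-587/9)² = 344569/81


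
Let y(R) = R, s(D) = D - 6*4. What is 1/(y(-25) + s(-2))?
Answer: -1/51 ≈ -0.019608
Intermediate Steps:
s(D) = -24 + D (s(D) = D - 24 = -24 + D)
1/(y(-25) + s(-2)) = 1/(-25 + (-24 - 2)) = 1/(-25 - 26) = 1/(-51) = -1/51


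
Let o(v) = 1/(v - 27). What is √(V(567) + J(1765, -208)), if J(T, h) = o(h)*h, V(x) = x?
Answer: √31361455/235 ≈ 23.830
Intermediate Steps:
o(v) = 1/(-27 + v)
J(T, h) = h/(-27 + h)
√(V(567) + J(1765, -208)) = √(567 - 208/(-27 - 208)) = √(567 - 208/(-235)) = √(567 - 208*(-1/235)) = √(567 + 208/235) = √(133453/235) = √31361455/235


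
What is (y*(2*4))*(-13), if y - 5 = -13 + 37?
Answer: -3016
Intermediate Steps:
y = 29 (y = 5 + (-13 + 37) = 5 + 24 = 29)
(y*(2*4))*(-13) = (29*(2*4))*(-13) = (29*8)*(-13) = 232*(-13) = -3016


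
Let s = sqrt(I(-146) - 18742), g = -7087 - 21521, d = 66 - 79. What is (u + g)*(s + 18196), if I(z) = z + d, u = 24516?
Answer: -74458032 - 4092*I*sqrt(18901) ≈ -7.4458e+7 - 5.6257e+5*I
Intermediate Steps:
d = -13
g = -28608
I(z) = -13 + z (I(z) = z - 13 = -13 + z)
s = I*sqrt(18901) (s = sqrt((-13 - 146) - 18742) = sqrt(-159 - 18742) = sqrt(-18901) = I*sqrt(18901) ≈ 137.48*I)
(u + g)*(s + 18196) = (24516 - 28608)*(I*sqrt(18901) + 18196) = -4092*(18196 + I*sqrt(18901)) = -74458032 - 4092*I*sqrt(18901)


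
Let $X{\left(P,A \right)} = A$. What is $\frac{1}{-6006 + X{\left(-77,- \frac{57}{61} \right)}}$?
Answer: $- \frac{61}{366423} \approx -0.00016647$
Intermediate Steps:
$\frac{1}{-6006 + X{\left(-77,- \frac{57}{61} \right)}} = \frac{1}{-6006 - \frac{57}{61}} = \frac{1}{- \frac{366423}{61}} = - \frac{61}{366423}$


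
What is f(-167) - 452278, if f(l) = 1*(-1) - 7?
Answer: -452286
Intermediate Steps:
f(l) = -8 (f(l) = -1 - 7 = -8)
f(-167) - 452278 = -8 - 452278 = -452286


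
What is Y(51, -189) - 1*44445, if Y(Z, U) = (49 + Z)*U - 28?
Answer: -63373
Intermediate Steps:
Y(Z, U) = -28 + U*(49 + Z) (Y(Z, U) = U*(49 + Z) - 28 = -28 + U*(49 + Z))
Y(51, -189) - 1*44445 = (-28 + 49*(-189) - 189*51) - 1*44445 = (-28 - 9261 - 9639) - 44445 = -18928 - 44445 = -63373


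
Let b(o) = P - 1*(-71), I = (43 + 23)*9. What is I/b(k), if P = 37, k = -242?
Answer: 11/2 ≈ 5.5000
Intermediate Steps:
I = 594 (I = 66*9 = 594)
b(o) = 108 (b(o) = 37 - 1*(-71) = 37 + 71 = 108)
I/b(k) = 594/108 = 594*(1/108) = 11/2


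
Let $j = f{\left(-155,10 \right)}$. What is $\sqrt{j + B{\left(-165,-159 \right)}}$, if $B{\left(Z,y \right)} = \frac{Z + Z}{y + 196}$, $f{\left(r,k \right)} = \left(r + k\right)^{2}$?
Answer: $\frac{\sqrt{28771015}}{37} \approx 144.97$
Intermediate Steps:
$f{\left(r,k \right)} = \left(k + r\right)^{2}$
$j = 21025$ ($j = \left(10 - 155\right)^{2} = \left(-145\right)^{2} = 21025$)
$B{\left(Z,y \right)} = \frac{2 Z}{196 + y}$
$\sqrt{j + B{\left(-165,-159 \right)}} = \sqrt{21025 + 2 \left(-165\right) \frac{1}{196 - 159}} = \sqrt{21025 + 2 \left(-165\right) \frac{1}{37}} = \sqrt{21025 - \frac{330}{37}} = \sqrt{\frac{777595}{37}} = \frac{\sqrt{28771015}}{37}$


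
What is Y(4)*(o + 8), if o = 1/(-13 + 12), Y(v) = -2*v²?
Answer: -224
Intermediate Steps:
o = -1 (o = 1/(-1) = -1)
Y(4)*(o + 8) = (-2*4²)*(-1 + 8) = -2*16*7 = -32*7 = -224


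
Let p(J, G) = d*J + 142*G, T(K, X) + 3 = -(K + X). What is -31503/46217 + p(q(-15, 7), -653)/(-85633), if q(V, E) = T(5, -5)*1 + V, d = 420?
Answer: 1937221663/3957700361 ≈ 0.48948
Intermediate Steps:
T(K, X) = -3 - K - X (T(K, X) = -3 - (K + X) = -3 + (-K - X) = -3 - K - X)
q(V, E) = -3 + V (q(V, E) = (-3 - 1*5 - 1*(-5))*1 + V = (-3 - 5 + 5)*1 + V = -3*1 + V = -3 + V)
p(J, G) = 142*G + 420*J (p(J, G) = 420*J + 142*G = 142*G + 420*J)
-31503/46217 + p(q(-15, 7), -653)/(-85633) = -31503/46217 + (142*(-653) + 420*(-3 - 15))/(-85633) = -31503*1/46217 + (-92726 + 420*(-18))*(-1/85633) = -31503/46217 + (-92726 - 7560)*(-1/85633) = -31503/46217 - 100286*(-1/85633) = -31503/46217 + 100286/85633 = 1937221663/3957700361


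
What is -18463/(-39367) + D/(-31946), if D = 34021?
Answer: -749485709/1257618182 ≈ -0.59596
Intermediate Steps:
-18463/(-39367) + D/(-31946) = -18463/(-39367) + 34021/(-31946) = -18463*(-1/39367) + 34021*(-1/31946) = 18463/39367 - 34021/31946 = -749485709/1257618182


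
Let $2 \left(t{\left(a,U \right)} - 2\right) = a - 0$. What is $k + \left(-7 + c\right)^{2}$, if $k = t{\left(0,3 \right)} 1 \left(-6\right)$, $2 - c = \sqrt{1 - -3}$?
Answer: $37$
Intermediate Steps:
$c = 0$ ($c = 2 - \sqrt{1 - -3} = 2 - \sqrt{1 + \left(-1 + 4\right)} = 2 - \sqrt{1 + 3} = 2 - \sqrt{4} = 2 - 2 = 0$)
$t{\left(a,U \right)} = 2 + \frac{a}{2}$ ($t{\left(a,U \right)} = 2 + \frac{a - 0}{2} = 2 + \frac{a + 0}{2} = 2 + \frac{a}{2}$)
$k = -12$ ($k = \left(2 + \frac{1}{2} \cdot 0\right) 1 \left(-6\right) = \left(2 + 0\right) 1 \left(-6\right) = 2 \cdot 1 \left(-6\right) = 2 \left(-6\right) = -12$)
$k + \left(-7 + c\right)^{2} = -12 + \left(-7 + 0\right)^{2} = -12 + \left(-7\right)^{2} = -12 + 49 = 37$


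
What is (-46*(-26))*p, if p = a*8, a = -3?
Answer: -28704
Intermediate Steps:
p = -24 (p = -3*8 = -24)
(-46*(-26))*p = -46*(-26)*(-24) = 1196*(-24) = -28704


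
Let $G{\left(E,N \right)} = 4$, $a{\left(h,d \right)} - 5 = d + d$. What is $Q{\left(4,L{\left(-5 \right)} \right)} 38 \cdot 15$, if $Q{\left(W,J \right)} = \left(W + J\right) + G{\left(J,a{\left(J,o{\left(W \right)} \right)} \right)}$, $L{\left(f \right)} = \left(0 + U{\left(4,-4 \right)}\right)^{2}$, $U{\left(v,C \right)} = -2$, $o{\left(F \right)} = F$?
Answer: $6840$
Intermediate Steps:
$a{\left(h,d \right)} = 5 + 2 d$ ($a{\left(h,d \right)} = 5 + \left(d + d\right) = 5 + 2 d$)
$L{\left(f \right)} = 4$ ($L{\left(f \right)} = \left(0 - 2\right)^{2} = \left(-2\right)^{2} = 4$)
$Q{\left(W,J \right)} = 4 + J + W$ ($Q{\left(W,J \right)} = \left(W + J\right) + 4 = \left(J + W\right) + 4 = 4 + J + W$)
$Q{\left(4,L{\left(-5 \right)} \right)} 38 \cdot 15 = \left(4 + 4 + 4\right) 38 \cdot 15 = 12 \cdot 38 \cdot 15 = 456 \cdot 15 = 6840$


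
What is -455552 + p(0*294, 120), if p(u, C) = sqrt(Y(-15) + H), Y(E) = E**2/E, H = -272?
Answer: -455552 + I*sqrt(287) ≈ -4.5555e+5 + 16.941*I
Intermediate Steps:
Y(E) = E
p(u, C) = I*sqrt(287) (p(u, C) = sqrt(-15 - 272) = sqrt(-287) = I*sqrt(287))
-455552 + p(0*294, 120) = -455552 + I*sqrt(287)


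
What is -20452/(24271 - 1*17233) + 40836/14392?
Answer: -867677/12661362 ≈ -0.068529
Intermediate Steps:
-20452/(24271 - 1*17233) + 40836/14392 = -20452/(24271 - 17233) + 40836*(1/14392) = -20452/7038 + 10209/3598 = -20452*1/7038 + 10209/3598 = -10226/3519 + 10209/3598 = -867677/12661362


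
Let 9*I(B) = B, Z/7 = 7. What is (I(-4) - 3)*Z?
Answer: -1519/9 ≈ -168.78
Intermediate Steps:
Z = 49 (Z = 7*7 = 49)
I(B) = B/9
(I(-4) - 3)*Z = ((⅑)*(-4) - 3)*49 = (-4/9 - 3)*49 = -31/9*49 = -1519/9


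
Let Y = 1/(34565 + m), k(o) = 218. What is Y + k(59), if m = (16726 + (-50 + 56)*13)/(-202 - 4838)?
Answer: 9493399642/43547699 ≈ 218.00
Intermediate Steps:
m = -4201/1260 (m = (16726 + 6*13)/(-5040) = (16726 + 78)*(-1/5040) = 16804*(-1/5040) = -4201/1260 ≈ -3.3341)
Y = 1260/43547699 (Y = 1/(34565 - 4201/1260) = 1/(43547699/1260) = 1260/43547699 ≈ 2.8934e-5)
Y + k(59) = 1260/43547699 + 218 = 9493399642/43547699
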